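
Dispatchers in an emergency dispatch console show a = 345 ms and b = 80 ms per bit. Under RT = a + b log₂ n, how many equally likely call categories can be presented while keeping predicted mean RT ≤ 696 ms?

20

Set 345 + 80·log₂ n ≤ 696 → log₂ n ≤ (696 − 345)/80 = 4.3875.
So n ≤ 2^4.3875 = 20.930; the largest integer n is 20.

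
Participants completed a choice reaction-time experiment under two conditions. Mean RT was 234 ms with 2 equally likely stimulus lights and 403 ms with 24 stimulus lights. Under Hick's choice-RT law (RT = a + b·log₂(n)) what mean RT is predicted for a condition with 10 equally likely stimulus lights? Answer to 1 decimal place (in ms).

Solve the two-equation system in a and b:
  b = (403 − 234) / (log₂ 24 − log₂ 2) = 169 / (4.5850 − 1) = 47.141 ms/bit
  a = 234 − 47.141 × 1 = 186.859 ms
Then RT(10) = 186.859 + 47.141 × log₂ 10 = 186.859 + 47.141 × 3.3219 ≈ 343.459 ms.

343.5 ms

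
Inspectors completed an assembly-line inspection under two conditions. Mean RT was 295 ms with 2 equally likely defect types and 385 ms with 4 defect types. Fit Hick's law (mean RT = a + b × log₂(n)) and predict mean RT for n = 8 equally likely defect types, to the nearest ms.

RT is linear in log₂ n, so two points fix the line:
  b = (385 − 295) / (log₂ 4 − log₂ 2) = 90 / (2 − 1) = 90 ms/bit
  a = 295 − 90 × 1 = 205 ms
Then RT(8) = 205 + 90 × log₂ 8 = 205 + 90 × 3 ≈ 475.000 ms.

475 ms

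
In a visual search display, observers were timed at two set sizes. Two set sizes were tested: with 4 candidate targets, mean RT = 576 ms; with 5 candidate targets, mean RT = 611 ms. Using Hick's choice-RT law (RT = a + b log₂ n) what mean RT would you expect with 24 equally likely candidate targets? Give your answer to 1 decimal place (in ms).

With log₂ n on the abscissa the relation is linear; from the two conditions:
  b = (611 − 576) / (log₂ 5 − log₂ 4) = 35 / (2.3219 − 2) = 108.720 ms/bit
  a = 576 − 108.720 × 2 = 358.560 ms
Then RT(24) = 358.560 + 108.720 × log₂ 24 = 358.560 + 108.720 × 4.5850 ≈ 857.037 ms.

857.0 ms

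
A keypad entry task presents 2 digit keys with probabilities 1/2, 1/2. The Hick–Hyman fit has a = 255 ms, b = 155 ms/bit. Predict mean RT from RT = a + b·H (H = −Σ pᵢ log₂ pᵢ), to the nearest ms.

410 ms

Each term −pᵢ log₂ pᵢ: 0.5·1 + 0.5·1; summed, H = 1.000 bits.
Mean RT = a + bH = 255 + 155·1.000 = 410.00 ms.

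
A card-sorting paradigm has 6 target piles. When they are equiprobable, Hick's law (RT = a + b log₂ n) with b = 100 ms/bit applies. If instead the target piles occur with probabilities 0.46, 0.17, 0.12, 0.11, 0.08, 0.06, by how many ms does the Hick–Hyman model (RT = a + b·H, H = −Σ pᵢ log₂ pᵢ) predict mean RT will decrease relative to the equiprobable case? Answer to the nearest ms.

38 ms

Equiprobable entropy H₀ = log₂ 6 = 2.5850 bits.
Skewed entropy H = −Σ pᵢ log₂ pᵢ = 2.2023 bits.
ΔRT = b·(H₀ − H) = 100 × 0.3826 = 38.26 ms.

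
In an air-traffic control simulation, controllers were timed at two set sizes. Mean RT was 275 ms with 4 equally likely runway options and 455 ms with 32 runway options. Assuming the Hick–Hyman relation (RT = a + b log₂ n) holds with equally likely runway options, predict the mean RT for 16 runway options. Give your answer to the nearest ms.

395 ms

Solve the two-equation system in a and b:
  b = (455 − 275) / (log₂ 32 − log₂ 4) = 180 / (5 − 2) = 60 ms/bit
  a = 275 − 60 × 2 = 155 ms
Then RT(16) = 155 + 60 × log₂ 16 = 155 + 60 × 4 ≈ 395.000 ms.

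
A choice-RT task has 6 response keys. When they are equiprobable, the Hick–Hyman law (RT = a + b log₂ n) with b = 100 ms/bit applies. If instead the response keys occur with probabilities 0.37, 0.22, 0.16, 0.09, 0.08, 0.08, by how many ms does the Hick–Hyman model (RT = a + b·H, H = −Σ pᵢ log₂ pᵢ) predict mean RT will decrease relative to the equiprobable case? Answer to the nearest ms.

25 ms

The RT saving is b·ΔH. Equiprobable H₀ = log₂(6) = 2.5850 bits; with the given probabilities H = 2.3300 bits.
b·(H₀ − H) = 100 × (2.5850 − 2.3300) = 25.50 ms.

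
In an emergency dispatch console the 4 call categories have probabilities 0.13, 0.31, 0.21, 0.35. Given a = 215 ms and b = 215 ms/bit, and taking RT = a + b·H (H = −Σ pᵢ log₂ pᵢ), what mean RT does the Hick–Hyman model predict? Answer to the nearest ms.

H = 0.13·log₂(1/0.13) + 0.31·log₂(1/0.31) + 0.21·log₂(1/0.21) + 0.35·log₂(1/0.35) = 1.9094 bits.
RT = 215 + 215 × 1.9094 = 625.51 ms.

626 ms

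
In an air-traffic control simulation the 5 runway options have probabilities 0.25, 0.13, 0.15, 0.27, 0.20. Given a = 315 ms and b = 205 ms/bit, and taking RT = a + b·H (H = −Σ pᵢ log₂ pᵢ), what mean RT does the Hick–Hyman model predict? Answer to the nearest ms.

780 ms

H = 0.25·log₂(1/0.25) + 0.13·log₂(1/0.13) + 0.15·log₂(1/0.15) + 0.27·log₂(1/0.27) + 0.20·log₂(1/0.20) = 2.2676 bits.
RT = 315 + 205 × 2.2676 = 779.86 ms.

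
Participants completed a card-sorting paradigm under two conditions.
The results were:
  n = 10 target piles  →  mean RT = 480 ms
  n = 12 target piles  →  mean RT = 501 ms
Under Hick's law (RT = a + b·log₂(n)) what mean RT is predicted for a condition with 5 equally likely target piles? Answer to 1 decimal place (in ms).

RT is linear in log₂ n, so two points fix the line:
  b = (501 − 480) / (log₂ 12 − log₂ 10) = 21 / (3.5850 − 3.3219) = 79.837 ms/bit
  a = 480 − 79.837 × 3.3219 = 214.786 ms
Then RT(5) = 214.786 + 79.837 × log₂ 5 = 214.786 + 79.837 × 2.3219 ≈ 400.163 ms.

400.2 ms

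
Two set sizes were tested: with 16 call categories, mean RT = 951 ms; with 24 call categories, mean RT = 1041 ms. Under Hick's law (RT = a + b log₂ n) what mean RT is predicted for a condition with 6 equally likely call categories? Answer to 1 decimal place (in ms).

733.3 ms

With log₂ n on the abscissa the relation is linear; from the two conditions:
  b = (1041 − 951) / (log₂ 24 − log₂ 16) = 90 / (4.5850 − 4) = 153.856 ms/bit
  a = 951 − 153.856 × 4 = 335.576 ms
Then RT(6) = 335.576 + 153.856 × log₂ 6 = 335.576 + 153.856 × 2.5850 ≈ 733.288 ms.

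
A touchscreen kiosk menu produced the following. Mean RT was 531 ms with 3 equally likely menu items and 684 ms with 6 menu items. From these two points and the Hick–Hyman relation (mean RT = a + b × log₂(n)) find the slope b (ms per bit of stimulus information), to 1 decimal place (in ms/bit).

Slope: b = (684 − 531) / (log₂ 6 − log₂ 3) = 153/1.0000 = 153.000 ms/bit.

153.0 ms/bit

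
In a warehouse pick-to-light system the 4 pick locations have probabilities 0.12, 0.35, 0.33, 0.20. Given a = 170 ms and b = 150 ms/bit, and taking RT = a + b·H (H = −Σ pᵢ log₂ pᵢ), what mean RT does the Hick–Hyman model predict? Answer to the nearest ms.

453 ms

H = 0.12·log₂(1/0.12) + 0.35·log₂(1/0.35) + 0.33·log₂(1/0.33) + 0.20·log₂(1/0.20) = 1.8894 bits.
RT = 170 + 150 × 1.8894 = 453.41 ms.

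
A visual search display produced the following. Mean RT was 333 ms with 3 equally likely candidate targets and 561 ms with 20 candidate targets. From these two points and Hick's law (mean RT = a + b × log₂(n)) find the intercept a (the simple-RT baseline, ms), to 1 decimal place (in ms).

The slope on a log₂ axis is (561 − 333) / (4.3219 − 1.5850) = 83.304 ms/bit.
Intercept: a = 333 − 83.304·log₂(3) = 200.966 ms.

201.0 ms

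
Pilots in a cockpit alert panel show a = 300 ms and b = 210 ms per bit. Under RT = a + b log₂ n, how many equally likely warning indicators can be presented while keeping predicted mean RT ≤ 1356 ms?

Information budget: (1356 − 300)/210 = 5.0286 bits, so n ≤ 2^5.0286 = 32.640 → at most 32.

32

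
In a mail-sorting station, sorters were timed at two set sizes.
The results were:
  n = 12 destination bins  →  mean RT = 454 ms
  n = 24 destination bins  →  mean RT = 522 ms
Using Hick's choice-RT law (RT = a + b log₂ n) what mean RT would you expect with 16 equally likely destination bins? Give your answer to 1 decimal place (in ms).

482.2 ms

Solve the two-equation system in a and b:
  b = (522 − 454) / (log₂ 24 − log₂ 12) = 68 / (4.5850 − 3.5850) = 68.000 ms/bit
  a = 454 − 68.000 × 3.5850 = 210.223 ms
Then RT(16) = 210.223 + 68.000 × log₂ 16 = 210.223 + 68.000 × 4 ≈ 482.223 ms.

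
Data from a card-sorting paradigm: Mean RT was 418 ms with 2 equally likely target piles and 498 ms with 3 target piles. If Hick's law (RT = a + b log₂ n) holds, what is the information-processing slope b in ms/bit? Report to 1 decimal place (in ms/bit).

136.8 ms/bit

Slope: b = (498 − 418) / (log₂ 3 − log₂ 2) = 80/0.5850 = 136.761 ms/bit.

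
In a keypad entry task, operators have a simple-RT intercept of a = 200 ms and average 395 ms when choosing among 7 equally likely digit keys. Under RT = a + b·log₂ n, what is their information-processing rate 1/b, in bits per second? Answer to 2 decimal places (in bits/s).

14.40 bits/s

Choice component = 395 − 200 = 195 ms over log₂(7) = 2.8074 bits.
b = 195 / 2.8074 = 69.460 ms/bit, so 1/b = 14.397 bits/s.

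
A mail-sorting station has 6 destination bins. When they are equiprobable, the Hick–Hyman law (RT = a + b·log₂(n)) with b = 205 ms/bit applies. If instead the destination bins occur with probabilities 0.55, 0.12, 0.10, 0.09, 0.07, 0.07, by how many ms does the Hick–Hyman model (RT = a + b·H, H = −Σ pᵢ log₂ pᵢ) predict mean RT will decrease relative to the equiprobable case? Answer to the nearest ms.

115 ms

Equiprobable entropy H₀ = log₂ 6 = 2.5850 bits.
Skewed entropy H = −Σ pᵢ log₂ pᵢ = 2.0234 bits.
ΔRT = b·(H₀ − H) = 205 × 0.5616 = 115.12 ms.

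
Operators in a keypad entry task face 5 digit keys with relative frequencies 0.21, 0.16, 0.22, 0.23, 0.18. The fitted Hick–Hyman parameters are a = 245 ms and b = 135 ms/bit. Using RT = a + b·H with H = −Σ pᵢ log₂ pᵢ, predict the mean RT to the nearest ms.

557 ms

H = 0.21·log₂(1/0.21) + 0.16·log₂(1/0.16) + 0.22·log₂(1/0.22) + 0.23·log₂(1/0.23) + 0.18·log₂(1/0.18) = 2.3094 bits.
RT = 245 + 135 × 2.3094 = 556.77 ms.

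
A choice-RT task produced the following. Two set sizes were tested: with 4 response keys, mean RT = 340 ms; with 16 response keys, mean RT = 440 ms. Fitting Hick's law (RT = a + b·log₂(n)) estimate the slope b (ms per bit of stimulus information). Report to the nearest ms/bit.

b = (RT₂ − RT₁)/(log₂ n₂ − log₂ n₁) = (440 − 340)/(4 − 2) = 50 ms/bit.

50 ms/bit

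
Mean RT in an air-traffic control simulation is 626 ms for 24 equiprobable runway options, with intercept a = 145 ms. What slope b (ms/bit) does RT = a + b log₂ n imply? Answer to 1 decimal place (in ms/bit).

104.9 ms/bit

24 alternatives carry log₂ 24 = 4.5850 bits; the choice cost is 626 − 145 = 481 ms, so b = 481/4.5850 = 104.908 ms/bit.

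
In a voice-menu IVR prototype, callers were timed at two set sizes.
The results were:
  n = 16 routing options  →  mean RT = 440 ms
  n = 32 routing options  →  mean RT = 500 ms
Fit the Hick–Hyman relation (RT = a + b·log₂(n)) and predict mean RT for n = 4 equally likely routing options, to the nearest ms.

320 ms

RT is linear in log₂ n, so two points fix the line:
  b = (500 − 440) / (log₂ 32 − log₂ 16) = 60 / (5 − 4) = 60 ms/bit
  a = 440 − 60 × 4 = 200 ms
Then RT(4) = 200 + 60 × log₂ 4 = 200 + 60 × 2 ≈ 320.000 ms.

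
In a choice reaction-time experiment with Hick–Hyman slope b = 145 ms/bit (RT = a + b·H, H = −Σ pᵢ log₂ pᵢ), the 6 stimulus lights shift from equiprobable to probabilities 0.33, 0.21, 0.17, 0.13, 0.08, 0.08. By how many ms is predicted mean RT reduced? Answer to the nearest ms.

Equiprobable entropy H₀ = log₂ 6 = 2.5850 bits.
Skewed entropy H = −Σ pᵢ log₂ pᵢ = 2.4009 bits.
ΔRT = b·(H₀ − H) = 145 × 0.1841 = 26.69 ms.

27 ms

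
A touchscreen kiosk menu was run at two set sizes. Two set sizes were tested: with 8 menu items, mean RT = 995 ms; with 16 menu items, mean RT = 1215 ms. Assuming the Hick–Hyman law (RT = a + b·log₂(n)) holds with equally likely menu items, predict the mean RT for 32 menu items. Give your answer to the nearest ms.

Solve the two-equation system in a and b:
  b = (1215 − 995) / (log₂ 16 − log₂ 8) = 220 / (4 − 3) = 220 ms/bit
  a = 995 − 220 × 3 = 335 ms
Then RT(32) = 335 + 220 × log₂ 32 = 335 + 220 × 5 ≈ 1435.000 ms.

1435 ms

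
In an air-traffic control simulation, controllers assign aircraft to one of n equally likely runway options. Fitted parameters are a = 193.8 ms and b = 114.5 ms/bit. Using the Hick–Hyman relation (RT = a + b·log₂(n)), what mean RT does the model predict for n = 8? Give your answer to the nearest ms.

log₂(8) = 3 bits, so RT = 193.8 + 114.5 × 3 ≈ 537.300 ms.

537 ms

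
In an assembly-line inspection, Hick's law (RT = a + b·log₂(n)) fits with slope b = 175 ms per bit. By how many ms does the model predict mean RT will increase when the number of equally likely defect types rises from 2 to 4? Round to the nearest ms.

175 ms

The intercept a cancels: ΔRT = b·(log₂ n₂ − log₂ n₁) = b·log₂(n₂/n₁).
log₂(4) − log₂(2) = log₂(4/2) = log₂(2) = 1.
ΔRT = 175 × 1.0000 = 175.000 ms.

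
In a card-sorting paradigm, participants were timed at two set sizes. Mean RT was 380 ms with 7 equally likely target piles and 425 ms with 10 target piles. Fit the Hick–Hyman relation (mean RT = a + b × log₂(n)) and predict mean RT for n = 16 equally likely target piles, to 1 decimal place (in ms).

484.3 ms

Fit slope and intercept:
  b = (425 − 380) / (log₂ 10 − log₂ 7) = 45 / (3.3219 − 2.8074) = 87.451 ms/bit
  a = 380 − 87.451 × 2.8074 = 134.494 ms
Then RT(16) = 134.494 + 87.451 × log₂ 16 = 134.494 + 87.451 × 4 ≈ 484.298 ms.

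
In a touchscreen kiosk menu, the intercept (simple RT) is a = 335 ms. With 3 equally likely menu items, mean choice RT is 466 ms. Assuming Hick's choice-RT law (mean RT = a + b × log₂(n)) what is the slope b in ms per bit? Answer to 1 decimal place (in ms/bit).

82.7 ms/bit

log₂(3) = 1.5850 bits.
b = (RT − a)/log₂ n = (466 − 335) / 1.5850 = 82.652 ms/bit.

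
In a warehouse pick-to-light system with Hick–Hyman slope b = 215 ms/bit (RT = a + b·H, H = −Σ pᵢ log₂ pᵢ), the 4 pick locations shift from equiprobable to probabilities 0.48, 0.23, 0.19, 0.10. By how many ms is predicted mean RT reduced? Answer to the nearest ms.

The RT saving is b·ΔH. Equiprobable H₀ = log₂(4) = 2.0000 bits; with the given probabilities H = 1.7834 bits.
b·(H₀ − H) = 215 × (2.0000 − 1.7834) = 46.58 ms.

47 ms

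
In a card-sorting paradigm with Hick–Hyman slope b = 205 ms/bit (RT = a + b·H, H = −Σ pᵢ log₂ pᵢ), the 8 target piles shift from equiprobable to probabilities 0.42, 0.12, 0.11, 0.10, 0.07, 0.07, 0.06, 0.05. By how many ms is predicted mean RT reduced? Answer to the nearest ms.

Equiprobable entropy H₀ = log₂ 8 = 3.0000 bits.
Skewed entropy H = −Σ pᵢ log₂ pᵢ = 2.5719 bits.
ΔRT = b·(H₀ − H) = 205 × 0.4281 = 87.75 ms.

88 ms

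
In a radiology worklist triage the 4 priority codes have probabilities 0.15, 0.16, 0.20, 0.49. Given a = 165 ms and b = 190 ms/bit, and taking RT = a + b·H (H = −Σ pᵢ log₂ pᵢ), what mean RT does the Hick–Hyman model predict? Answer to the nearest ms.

507 ms

Entropy contributions −pᵢ log₂ pᵢ: 0.4105, 0.4230, 0.4644, 0.5043; sum H = 1.8022 bits.
RT = a + bH = 165 + 190·1.8022 = 507.42 ms.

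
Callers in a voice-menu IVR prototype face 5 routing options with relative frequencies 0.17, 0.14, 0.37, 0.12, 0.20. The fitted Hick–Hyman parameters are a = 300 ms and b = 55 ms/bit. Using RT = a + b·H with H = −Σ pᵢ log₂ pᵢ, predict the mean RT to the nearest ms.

Entropy contributions −pᵢ log₂ pᵢ: 0.4346, 0.3971, 0.5307, 0.3671, 0.4644; sum H = 2.1939 bits.
RT = a + bH = 300 + 55·2.1939 = 420.66 ms.

421 ms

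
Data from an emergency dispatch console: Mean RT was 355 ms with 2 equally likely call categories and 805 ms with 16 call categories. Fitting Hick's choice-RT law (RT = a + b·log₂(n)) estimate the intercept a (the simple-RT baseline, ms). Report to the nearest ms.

205 ms

Slope: b = (805 − 355) / (log₂ 16 − log₂ 2) = 450/3.0000 = 150 ms/bit.
a = RT₁ − b·log₂ n₁ = 355 − 150 × 1 = 205.000 ms.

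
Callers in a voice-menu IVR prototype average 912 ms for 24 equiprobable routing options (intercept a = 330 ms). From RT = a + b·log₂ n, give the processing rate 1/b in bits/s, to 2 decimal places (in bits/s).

7.88 bits/s

b = (912 − 330)/log₂ 24 = 582/4.5850 = 126.937 ms per bit = 0.12694 s/bit; the reciprocal is 7.878 bits/s.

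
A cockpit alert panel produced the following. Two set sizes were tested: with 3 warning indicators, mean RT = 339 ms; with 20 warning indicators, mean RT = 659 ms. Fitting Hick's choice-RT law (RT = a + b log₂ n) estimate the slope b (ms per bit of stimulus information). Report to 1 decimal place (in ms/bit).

116.9 ms/bit

b = (RT₂ − RT₁)/(log₂ n₂ − log₂ n₁) = (659 − 339)/(4.3219 − 1.5850) = 116.918 ms/bit.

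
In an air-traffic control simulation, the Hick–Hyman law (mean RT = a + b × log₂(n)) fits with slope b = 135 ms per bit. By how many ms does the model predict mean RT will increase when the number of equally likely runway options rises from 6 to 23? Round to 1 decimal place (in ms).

261.7 ms

Only the slope matters, since a is common to both: ΔRT = b·log₂(n₂/n₁).
log₂(23) − log₂(6) = 4.5236 − 2.5850 = 1.9386.
ΔRT = 135 × 1.9386 = 261.711 ms.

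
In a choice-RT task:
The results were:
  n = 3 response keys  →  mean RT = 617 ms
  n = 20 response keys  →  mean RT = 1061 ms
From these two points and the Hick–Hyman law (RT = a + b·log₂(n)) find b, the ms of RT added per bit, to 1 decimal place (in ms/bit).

b = (RT₂ − RT₁)/(log₂ n₂ − log₂ n₁) = (1061 − 617)/(4.3219 − 1.5850) = 162.223 ms/bit.

162.2 ms/bit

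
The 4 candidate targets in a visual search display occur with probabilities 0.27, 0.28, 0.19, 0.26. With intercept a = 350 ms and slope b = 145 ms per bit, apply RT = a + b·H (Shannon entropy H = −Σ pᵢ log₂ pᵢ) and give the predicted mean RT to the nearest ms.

638 ms

Entropy contributions −pᵢ log₂ pᵢ: 0.5100, 0.5142, 0.4552, 0.5053; sum H = 1.9848 bits.
RT = a + bH = 350 + 145·1.9848 = 637.79 ms.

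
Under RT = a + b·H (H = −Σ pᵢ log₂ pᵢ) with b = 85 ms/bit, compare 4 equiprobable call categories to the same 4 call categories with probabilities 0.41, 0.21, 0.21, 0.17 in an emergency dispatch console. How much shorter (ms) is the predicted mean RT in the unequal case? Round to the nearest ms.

8 ms

The RT saving is b·ΔH. Equiprobable H₀ = log₂(4) = 2.0000 bits; with the given probabilities H = 1.9076 bits.
b·(H₀ − H) = 85 × (2.0000 − 1.9076) = 7.85 ms.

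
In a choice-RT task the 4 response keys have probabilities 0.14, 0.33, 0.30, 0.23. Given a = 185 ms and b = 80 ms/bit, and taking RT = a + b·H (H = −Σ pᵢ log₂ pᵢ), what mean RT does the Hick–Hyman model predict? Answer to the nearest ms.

Entropy contributions −pᵢ log₂ pᵢ: 0.3971, 0.5278, 0.5211, 0.4877; sum H = 1.9337 bits.
RT = a + bH = 185 + 80·1.9337 = 339.70 ms.

340 ms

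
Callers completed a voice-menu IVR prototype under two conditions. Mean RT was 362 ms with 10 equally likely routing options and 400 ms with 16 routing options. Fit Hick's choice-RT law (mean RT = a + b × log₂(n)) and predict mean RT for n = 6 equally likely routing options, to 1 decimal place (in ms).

RT is linear in log₂ n, so two points fix the line:
  b = (400 − 362) / (log₂ 16 − log₂ 10) = 38 / (4 − 3.3219) = 56.041 ms/bit
  a = 362 − 56.041 × 3.3219 = 175.835 ms
Then RT(6) = 175.835 + 56.041 × log₂ 6 = 175.835 + 56.041 × 2.5850 ≈ 320.700 ms.

320.7 ms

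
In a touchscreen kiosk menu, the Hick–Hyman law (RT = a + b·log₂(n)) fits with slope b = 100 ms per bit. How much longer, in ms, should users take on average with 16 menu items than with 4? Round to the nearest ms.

ΔRT = (a + b log₂ n₂) − (a + b log₂ n₁) = b·(log₂ n₂ − log₂ n₁).
log₂(16) − log₂(4) = log₂(16/4) = log₂(4) = 2.
ΔRT = 100 × 2.0000 = 200.000 ms.

200 ms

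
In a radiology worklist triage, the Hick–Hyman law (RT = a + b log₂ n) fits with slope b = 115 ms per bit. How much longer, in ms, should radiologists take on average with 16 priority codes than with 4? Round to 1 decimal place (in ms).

230.0 ms

ΔRT = (a + b log₂ n₂) − (a + b log₂ n₁) = b·(log₂ n₂ − log₂ n₁).
log₂(16) − log₂(4) = log₂(16/4) = log₂(4) = 2.
ΔRT = 115 × 2.0000 = 230.000 ms.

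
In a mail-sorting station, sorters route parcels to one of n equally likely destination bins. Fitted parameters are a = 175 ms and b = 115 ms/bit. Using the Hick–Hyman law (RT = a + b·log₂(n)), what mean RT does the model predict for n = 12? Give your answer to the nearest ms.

log₂(12) = 3.5850 bits, so RT = 175 + 115 × 3.5850 ≈ 587.271 ms.

587 ms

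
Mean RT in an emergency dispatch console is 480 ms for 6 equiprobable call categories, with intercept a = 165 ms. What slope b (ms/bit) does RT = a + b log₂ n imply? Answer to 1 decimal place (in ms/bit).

b = (480 − 165) / log₂(6) = 315 / 2.5850 = 121.859 ms/bit.

121.9 ms/bit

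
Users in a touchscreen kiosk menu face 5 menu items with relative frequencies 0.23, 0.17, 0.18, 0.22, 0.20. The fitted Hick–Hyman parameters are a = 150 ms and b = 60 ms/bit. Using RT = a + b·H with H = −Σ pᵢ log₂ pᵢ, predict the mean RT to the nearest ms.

Entropy contributions −pᵢ log₂ pᵢ: 0.4877, 0.4346, 0.4453, 0.4806, 0.4644; sum H = 2.3125 bits.
RT = a + bH = 150 + 60·2.3125 = 288.75 ms.

289 ms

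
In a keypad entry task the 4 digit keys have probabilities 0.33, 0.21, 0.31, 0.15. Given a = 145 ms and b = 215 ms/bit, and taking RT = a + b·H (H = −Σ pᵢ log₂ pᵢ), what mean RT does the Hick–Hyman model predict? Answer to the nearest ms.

H = 0.33·log₂(1/0.33) + 0.21·log₂(1/0.21) + 0.31·log₂(1/0.31) + 0.15·log₂(1/0.15) = 1.9350 bits.
RT = 145 + 215 × 1.9350 = 561.02 ms.

561 ms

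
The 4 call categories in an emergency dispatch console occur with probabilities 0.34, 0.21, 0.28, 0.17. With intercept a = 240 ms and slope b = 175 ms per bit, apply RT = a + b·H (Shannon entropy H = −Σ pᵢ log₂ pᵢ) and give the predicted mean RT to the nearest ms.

581 ms

Entropy contributions −pᵢ log₂ pᵢ: 0.5292, 0.4728, 0.5142, 0.4346; sum H = 1.9508 bits.
RT = a + bH = 240 + 175·1.9508 = 581.39 ms.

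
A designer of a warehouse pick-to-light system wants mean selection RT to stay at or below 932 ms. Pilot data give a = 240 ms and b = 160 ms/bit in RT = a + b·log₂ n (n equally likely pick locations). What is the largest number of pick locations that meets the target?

20

160·log₂ n ≤ 932 − 240 = 692, giving log₂ n ≤ 4.3250 and n ≤ 20.043. The largest whole number is 20.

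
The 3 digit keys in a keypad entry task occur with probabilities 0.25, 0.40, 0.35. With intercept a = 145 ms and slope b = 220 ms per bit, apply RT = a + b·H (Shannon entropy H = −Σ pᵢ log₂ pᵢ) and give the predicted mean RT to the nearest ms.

H = 0.25·log₂(1/0.25) + 0.40·log₂(1/0.40) + 0.35·log₂(1/0.35) = 1.5589 bits.
RT = 145 + 220 × 1.5589 = 487.95 ms.

488 ms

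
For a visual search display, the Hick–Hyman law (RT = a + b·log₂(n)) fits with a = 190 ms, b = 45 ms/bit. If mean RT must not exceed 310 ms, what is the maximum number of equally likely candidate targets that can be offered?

Set 190 + 45·log₂ n ≤ 310 → log₂ n ≤ (310 − 190)/45 = 2.6667.
So n ≤ 2^2.6667 = 6.350; the largest integer n is 6.

6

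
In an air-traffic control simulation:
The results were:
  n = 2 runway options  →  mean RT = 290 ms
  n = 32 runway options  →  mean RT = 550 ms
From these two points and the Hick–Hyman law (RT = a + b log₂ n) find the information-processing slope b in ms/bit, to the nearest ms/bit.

b = (RT₂ − RT₁)/(log₂ n₂ − log₂ n₁) = (550 − 290)/(5 − 1) = 65 ms/bit.

65 ms/bit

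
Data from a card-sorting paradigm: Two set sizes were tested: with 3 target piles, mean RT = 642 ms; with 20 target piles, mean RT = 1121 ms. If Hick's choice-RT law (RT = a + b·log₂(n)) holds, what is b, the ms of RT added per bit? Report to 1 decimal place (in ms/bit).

175.0 ms/bit

Slope: b = (1121 − 642) / (log₂ 20 − log₂ 3) = 479/2.7370 = 175.011 ms/bit.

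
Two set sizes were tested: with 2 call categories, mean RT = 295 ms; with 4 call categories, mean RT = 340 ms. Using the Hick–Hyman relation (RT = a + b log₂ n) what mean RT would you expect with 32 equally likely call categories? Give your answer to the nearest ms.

Solve the two-equation system in a and b:
  b = (340 − 295) / (log₂ 4 − log₂ 2) = 45 / (2 − 1) = 45 ms/bit
  a = 295 − 45 × 1 = 250 ms
Then RT(32) = 250 + 45 × log₂ 32 = 250 + 45 × 5 ≈ 475.000 ms.

475 ms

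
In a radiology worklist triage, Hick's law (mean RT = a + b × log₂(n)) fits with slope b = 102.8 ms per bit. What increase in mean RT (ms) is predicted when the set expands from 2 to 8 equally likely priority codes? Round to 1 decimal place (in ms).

205.6 ms

Only the slope matters, since a is common to both: ΔRT = b·log₂(n₂/n₁).
log₂(8) − log₂(2) = log₂(8/2) = log₂(4) = 2.
ΔRT = 102.8 × 2.0000 = 205.600 ms.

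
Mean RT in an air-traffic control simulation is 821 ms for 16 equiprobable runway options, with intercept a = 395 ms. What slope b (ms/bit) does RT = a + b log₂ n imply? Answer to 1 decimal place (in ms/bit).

b = (821 − 395) / log₂(16) = 426 / 4 = 106.500 ms/bit.

106.5 ms/bit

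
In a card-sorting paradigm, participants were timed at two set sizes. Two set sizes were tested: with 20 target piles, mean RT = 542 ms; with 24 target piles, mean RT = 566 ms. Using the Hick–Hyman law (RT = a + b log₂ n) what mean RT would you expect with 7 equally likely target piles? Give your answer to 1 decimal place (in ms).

RT is linear in log₂ n, so two points fix the line:
  b = (566 − 542) / (log₂ 24 − log₂ 20) = 24 / (4.5850 − 4.3219) = 91.243 ms/bit
  a = 542 − 91.243 × 4.3219 = 147.655 ms
Then RT(7) = 147.655 + 91.243 × log₂ 7 = 147.655 + 91.243 × 2.8074 ≈ 403.806 ms.

403.8 ms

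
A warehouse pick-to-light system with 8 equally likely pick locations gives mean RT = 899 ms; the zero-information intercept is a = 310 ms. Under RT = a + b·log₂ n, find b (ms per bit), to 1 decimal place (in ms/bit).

196.3 ms/bit

b = (899 − 310) / log₂(8) = 589 / 3 = 196.333 ms/bit.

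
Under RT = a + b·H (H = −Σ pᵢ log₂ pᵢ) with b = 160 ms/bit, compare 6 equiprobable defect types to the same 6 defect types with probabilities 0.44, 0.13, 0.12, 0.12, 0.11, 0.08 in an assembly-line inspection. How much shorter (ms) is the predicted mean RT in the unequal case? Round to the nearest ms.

49 ms

Equiprobable entropy H₀ = log₂ 6 = 2.5850 bits.
Skewed entropy H = −Σ pᵢ log₂ pᵢ = 2.2797 bits.
ΔRT = b·(H₀ − H) = 160 × 0.3052 = 48.84 ms.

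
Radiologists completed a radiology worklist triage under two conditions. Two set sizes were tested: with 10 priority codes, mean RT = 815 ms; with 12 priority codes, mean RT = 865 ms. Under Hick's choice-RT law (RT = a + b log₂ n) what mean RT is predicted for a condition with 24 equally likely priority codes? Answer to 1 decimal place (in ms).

Solve the two-equation system in a and b:
  b = (865 − 815) / (log₂ 12 − log₂ 10) = 50 / (3.5850 − 3.3219) = 190.089 ms/bit
  a = 815 − 190.089 × 3.3219 = 183.537 ms
Then RT(24) = 183.537 + 190.089 × log₂ 24 = 183.537 + 190.089 × 4.5850 ≈ 1055.089 ms.

1055.1 ms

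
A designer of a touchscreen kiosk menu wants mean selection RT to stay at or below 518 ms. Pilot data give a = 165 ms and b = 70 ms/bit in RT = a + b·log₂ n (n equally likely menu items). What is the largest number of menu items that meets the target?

Set 165 + 70·log₂ n ≤ 518 → log₂ n ≤ (518 − 165)/70 = 5.0429.
So n ≤ 2^5.0429 = 32.965; the largest integer n is 32.

32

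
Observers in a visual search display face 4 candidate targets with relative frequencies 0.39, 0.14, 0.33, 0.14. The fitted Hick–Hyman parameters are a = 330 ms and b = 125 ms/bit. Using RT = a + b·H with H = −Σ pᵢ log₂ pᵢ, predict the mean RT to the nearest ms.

Entropy contributions −pᵢ log₂ pᵢ: 0.5298, 0.3971, 0.5278, 0.3971; sum H = 1.8518 bits.
RT = a + bH = 330 + 125·1.8518 = 561.48 ms.

561 ms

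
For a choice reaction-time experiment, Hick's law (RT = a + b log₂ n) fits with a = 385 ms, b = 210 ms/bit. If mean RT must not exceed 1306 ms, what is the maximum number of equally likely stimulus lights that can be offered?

20

Set 385 + 210·log₂ n ≤ 1306 → log₂ n ≤ (1306 − 385)/210 = 4.3857.
So n ≤ 2^4.3857 = 20.904; the largest integer n is 20.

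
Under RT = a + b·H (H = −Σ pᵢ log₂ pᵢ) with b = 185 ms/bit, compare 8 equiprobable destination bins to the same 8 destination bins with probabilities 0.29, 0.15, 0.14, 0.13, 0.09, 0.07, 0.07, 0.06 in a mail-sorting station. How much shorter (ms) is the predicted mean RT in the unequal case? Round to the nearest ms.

Equiprobable entropy H₀ = log₂ 8 = 3.0000 bits.
Skewed entropy H = −Σ pᵢ log₂ pᵢ = 2.8015 bits.
ΔRT = b·(H₀ − H) = 185 × 0.1985 = 36.72 ms.

37 ms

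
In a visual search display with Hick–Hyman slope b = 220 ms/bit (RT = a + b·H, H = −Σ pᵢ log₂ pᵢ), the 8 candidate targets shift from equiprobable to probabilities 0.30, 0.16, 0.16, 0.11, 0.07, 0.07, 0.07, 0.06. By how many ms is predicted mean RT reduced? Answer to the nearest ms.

51 ms

The RT saving is b·ΔH. Equiprobable H₀ = log₂(8) = 3.0000 bits; with the given probabilities H = 2.7666 bits.
b·(H₀ − H) = 220 × (3.0000 − 2.7666) = 51.35 ms.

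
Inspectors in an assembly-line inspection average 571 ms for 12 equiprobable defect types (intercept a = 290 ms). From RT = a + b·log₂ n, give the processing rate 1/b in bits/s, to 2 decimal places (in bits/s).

12.76 bits/s

b = (571 − 290)/log₂ 12 = 281/3.5850 = 78.383 ms per bit = 0.07838 s/bit; the reciprocal is 12.758 bits/s.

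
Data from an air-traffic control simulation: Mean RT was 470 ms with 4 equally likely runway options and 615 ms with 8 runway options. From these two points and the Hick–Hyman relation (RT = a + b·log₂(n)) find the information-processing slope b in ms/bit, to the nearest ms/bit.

Slope: b = (615 − 470) / (log₂ 8 − log₂ 4) = 145/1.0000 = 145 ms/bit.

145 ms/bit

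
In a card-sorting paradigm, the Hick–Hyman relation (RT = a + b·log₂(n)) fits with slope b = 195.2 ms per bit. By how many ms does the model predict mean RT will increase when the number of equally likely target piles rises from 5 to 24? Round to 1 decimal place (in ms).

441.7 ms

Only the slope matters, since a is common to both: ΔRT = b·log₂(n₂/n₁).
log₂(24) − log₂(5) = 4.5850 − 2.3219 = 2.2630.
ΔRT = 195.2 × 2.2630 = 441.744 ms.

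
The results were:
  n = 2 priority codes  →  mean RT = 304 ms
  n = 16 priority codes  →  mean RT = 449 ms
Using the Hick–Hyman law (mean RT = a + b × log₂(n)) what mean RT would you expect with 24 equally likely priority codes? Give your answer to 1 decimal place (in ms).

Fit slope and intercept:
  b = (449 − 304) / (log₂ 16 − log₂ 2) = 145 / (4 − 1) = 48.333 ms/bit
  a = 304 − 48.333 × 1 = 255.667 ms
Then RT(24) = 255.667 + 48.333 × log₂ 24 = 255.667 + 48.333 × 4.5850 ≈ 477.273 ms.

477.3 ms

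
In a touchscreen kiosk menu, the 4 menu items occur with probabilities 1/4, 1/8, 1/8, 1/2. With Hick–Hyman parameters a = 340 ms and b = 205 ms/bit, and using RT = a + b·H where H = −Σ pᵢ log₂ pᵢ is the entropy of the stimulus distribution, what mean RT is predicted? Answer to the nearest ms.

H = −Σ pᵢ log₂ pᵢ = 0.25·2 + 0.125·3 + 0.125·3 + 0.5·1 = 1.750 bits.
RT = 340 + 205 × 1.750 = 698.75 ms.

699 ms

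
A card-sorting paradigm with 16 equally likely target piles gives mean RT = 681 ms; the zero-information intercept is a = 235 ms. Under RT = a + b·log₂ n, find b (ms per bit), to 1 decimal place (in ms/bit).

111.5 ms/bit

b = (681 − 235) / log₂(16) = 446 / 4 = 111.500 ms/bit.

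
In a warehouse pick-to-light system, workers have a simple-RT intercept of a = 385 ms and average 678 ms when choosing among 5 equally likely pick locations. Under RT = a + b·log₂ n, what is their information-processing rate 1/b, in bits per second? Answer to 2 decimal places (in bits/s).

7.92 bits/s

Choice component = 678 − 385 = 293 ms over log₂(5) = 2.3219 bits.
b = 293 / 2.3219 = 126.188 ms/bit, so 1/b = 7.925 bits/s.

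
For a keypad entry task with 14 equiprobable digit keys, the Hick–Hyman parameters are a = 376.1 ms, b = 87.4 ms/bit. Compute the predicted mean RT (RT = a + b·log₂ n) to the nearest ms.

log₂(14) = 3.8074 bits, so RT = 376.1 + 87.4 × 3.8074 ≈ 708.863 ms.

709 ms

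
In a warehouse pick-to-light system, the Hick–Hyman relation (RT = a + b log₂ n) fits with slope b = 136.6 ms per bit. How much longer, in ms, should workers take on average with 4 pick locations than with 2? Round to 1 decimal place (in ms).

The intercept a cancels: ΔRT = b·(log₂ n₂ − log₂ n₁) = b·log₂(n₂/n₁).
log₂(4) − log₂(2) = log₂(4/2) = log₂(2) = 1.
ΔRT = 136.6 × 1.0000 = 136.600 ms.

136.6 ms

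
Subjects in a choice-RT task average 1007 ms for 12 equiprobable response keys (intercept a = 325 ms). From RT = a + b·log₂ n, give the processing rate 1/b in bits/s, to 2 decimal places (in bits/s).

5.26 bits/s

Choice component = 1007 − 325 = 682 ms over log₂(12) = 3.5850 bits.
b = 682 / 3.5850 = 190.239 ms/bit, so 1/b = 5.257 bits/s.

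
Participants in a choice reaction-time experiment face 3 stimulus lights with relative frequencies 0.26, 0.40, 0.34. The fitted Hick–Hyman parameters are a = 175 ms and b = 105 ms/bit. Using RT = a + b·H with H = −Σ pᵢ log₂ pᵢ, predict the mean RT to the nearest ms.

H = 0.26·log₂(1/0.26) + 0.40·log₂(1/0.40) + 0.34·log₂(1/0.34) = 1.5632 bits.
RT = 175 + 105 × 1.5632 = 339.14 ms.

339 ms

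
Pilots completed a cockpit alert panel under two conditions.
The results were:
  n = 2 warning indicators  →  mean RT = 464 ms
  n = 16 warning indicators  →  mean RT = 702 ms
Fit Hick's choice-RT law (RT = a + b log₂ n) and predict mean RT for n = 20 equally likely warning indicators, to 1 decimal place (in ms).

727.5 ms

Solve the two-equation system in a and b:
  b = (702 − 464) / (log₂ 16 − log₂ 2) = 238 / (4 − 1) = 79.333 ms/bit
  a = 464 − 79.333 × 1 = 384.667 ms
Then RT(20) = 384.667 + 79.333 × log₂ 20 = 384.667 + 79.333 × 4.3219 ≈ 727.540 ms.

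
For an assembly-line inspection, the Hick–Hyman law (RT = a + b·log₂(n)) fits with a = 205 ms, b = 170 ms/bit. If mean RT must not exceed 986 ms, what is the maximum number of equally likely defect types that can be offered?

170·log₂ n ≤ 986 − 205 = 781, giving log₂ n ≤ 4.5941 and n ≤ 24.153. The largest whole number is 24.

24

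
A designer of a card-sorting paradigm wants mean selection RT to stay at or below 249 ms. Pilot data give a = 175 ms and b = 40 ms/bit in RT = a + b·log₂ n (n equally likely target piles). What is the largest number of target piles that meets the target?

Information budget: (249 − 175)/40 = 1.8500 bits, so n ≤ 2^1.8500 = 3.605 → at most 3.

3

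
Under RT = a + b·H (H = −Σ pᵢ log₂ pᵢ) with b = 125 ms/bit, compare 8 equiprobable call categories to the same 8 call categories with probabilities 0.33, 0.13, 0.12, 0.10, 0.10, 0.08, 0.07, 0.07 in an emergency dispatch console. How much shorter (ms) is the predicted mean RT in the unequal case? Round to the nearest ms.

29 ms

Equiprobable entropy H₀ = log₂ 8 = 3.0000 bits.
Skewed entropy H = −Σ pᵢ log₂ pᵢ = 2.7705 bits.
ΔRT = b·(H₀ − H) = 125 × 0.2295 = 28.68 ms.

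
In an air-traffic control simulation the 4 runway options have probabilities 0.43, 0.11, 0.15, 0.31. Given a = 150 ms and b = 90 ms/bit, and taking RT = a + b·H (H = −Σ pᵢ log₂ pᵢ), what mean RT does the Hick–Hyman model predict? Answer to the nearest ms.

H = 0.43·log₂(1/0.43) + 0.11·log₂(1/0.11) + 0.15·log₂(1/0.15) + 0.31·log₂(1/0.31) = 1.8082 bits.
RT = 150 + 90 × 1.8082 = 312.74 ms.

313 ms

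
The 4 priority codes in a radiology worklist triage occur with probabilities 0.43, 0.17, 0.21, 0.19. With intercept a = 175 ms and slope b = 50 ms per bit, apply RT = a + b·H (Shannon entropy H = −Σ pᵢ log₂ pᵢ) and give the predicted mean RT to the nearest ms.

Entropy contributions −pᵢ log₂ pᵢ: 0.5236, 0.4346, 0.4728, 0.4552; sum H = 1.8862 bits.
RT = a + bH = 175 + 50·1.8862 = 269.31 ms.

269 ms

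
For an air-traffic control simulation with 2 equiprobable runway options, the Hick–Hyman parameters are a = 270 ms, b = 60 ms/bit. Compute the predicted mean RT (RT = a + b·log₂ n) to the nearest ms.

330 ms

log₂(2) = 1 bits, so RT = 270 + 60 × 1 ≈ 330.000 ms.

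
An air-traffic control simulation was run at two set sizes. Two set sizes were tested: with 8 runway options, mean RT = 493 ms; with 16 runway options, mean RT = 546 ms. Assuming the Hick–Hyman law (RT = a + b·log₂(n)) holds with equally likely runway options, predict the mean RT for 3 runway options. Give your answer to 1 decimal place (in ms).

418.0 ms

RT is linear in log₂ n, so two points fix the line:
  b = (546 − 493) / (log₂ 16 − log₂ 8) = 53 / (4 − 3) = 53.000 ms/bit
  a = 493 − 53.000 × 3 = 334.000 ms
Then RT(3) = 334.000 + 53.000 × log₂ 3 = 334.000 + 53.000 × 1.5850 ≈ 418.003 ms.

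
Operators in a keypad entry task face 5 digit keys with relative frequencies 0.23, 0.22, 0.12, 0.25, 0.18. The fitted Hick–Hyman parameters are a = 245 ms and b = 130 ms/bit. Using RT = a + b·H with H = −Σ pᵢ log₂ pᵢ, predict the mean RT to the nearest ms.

541 ms

Entropy contributions −pᵢ log₂ pᵢ: 0.4877, 0.4806, 0.3671, 0.5000, 0.4453; sum H = 2.2806 bits.
RT = a + bH = 245 + 130·2.2806 = 541.48 ms.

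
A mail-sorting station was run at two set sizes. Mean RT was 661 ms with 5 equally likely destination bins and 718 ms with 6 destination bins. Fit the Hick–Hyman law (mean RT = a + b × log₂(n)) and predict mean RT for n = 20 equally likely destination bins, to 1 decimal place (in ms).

Solve the two-equation system in a and b:
  b = (718 − 661) / (log₂ 6 − log₂ 5) = 57 / (2.5850 − 2.3219) = 216.702 ms/bit
  a = 661 − 216.702 × 2.3219 = 157.834 ms
Then RT(20) = 157.834 + 216.702 × log₂ 20 = 157.834 + 216.702 × 4.3219 ≈ 1094.403 ms.

1094.4 ms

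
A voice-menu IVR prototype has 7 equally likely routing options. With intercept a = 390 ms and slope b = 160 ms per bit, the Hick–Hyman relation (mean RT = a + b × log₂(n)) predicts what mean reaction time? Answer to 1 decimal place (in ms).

log₂(7) = 2.8074 bits, so RT = 390 + 160 × 2.8074 ≈ 839.177 ms.

839.2 ms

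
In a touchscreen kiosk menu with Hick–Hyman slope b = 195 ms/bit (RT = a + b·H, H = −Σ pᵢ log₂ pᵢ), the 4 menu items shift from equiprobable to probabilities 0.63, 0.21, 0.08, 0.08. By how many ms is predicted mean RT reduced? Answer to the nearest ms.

Equiprobable entropy H₀ = log₂ 4 = 2.0000 bits.
Skewed entropy H = −Σ pᵢ log₂ pᵢ = 1.4758 bits.
ΔRT = b·(H₀ − H) = 195 × 0.5242 = 102.22 ms.

102 ms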